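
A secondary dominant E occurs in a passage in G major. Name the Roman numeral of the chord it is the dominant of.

ii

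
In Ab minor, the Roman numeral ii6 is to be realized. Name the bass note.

Db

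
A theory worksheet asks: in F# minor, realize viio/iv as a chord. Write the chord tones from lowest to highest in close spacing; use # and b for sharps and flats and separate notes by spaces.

viio/iv is a secondary leading-tone chord. The target iv is B in F# minor; the applied chord is rooted a semitone below, on A#.
Building a diminished triad on A# gives A#-C#-E.

A# C# E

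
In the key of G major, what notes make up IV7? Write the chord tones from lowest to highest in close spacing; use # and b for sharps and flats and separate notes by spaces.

In G major, the fourth degree is C, and the diatonic chord built there is a major seventh chord.
Stacking thirds from C gives C-E-G-B.

C E G B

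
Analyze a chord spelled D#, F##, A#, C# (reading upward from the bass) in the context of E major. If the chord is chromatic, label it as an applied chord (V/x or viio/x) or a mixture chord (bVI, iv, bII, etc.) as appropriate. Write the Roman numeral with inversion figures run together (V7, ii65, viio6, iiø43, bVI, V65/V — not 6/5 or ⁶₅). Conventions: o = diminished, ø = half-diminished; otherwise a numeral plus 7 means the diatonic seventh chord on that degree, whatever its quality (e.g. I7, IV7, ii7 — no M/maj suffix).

The pitches D#-F##-A#-C# form a dominant seventh chord rooted on D#.
D# is not a diatonic chord root with this quality in E major, but it lies a perfect fifth above G# (iii), so the chord functions as an applied dominant of iii.

V7/iii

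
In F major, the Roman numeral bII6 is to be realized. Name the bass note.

Bb

bII in F major has root Gb; the chord is Gb-Bb-Db.
The figure 6 means first inversion — the third is in the bass.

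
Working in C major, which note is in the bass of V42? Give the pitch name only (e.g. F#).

F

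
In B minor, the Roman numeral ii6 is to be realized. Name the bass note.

ii in B minor has root C#; the chord is C#-E-G#.
The figure 6 means first inversion — the third is in the bass.

E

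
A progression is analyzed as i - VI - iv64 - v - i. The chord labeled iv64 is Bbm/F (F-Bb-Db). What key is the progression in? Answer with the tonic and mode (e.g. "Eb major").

The anchor chord is a minor triad on Bb, labeled iv64.
Counting down 3 scale steps from Bb places the tonic on F; a minor triad on degree 4 is diatonic only in minor.

F minor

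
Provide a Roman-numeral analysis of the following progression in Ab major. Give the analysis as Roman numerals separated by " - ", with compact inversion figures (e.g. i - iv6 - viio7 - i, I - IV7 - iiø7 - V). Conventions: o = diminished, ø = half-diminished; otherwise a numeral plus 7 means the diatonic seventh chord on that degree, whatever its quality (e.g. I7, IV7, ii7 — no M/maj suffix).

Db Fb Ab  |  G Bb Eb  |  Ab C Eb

iv - V6 - I

Db-Fb-Ab: Db with this quality isn't in the key; it's iv, borrowed from the parallel minor.
G-Bb-Eb: root Eb is the dominant; major triad there is V6.
Ab-C-Eb: major triad on Ab = scale degree 1 → I.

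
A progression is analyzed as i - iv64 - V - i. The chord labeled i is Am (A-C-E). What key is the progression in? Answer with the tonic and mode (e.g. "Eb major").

A minor

The anchor chord is a minor triad on A, labeled i.
If A is scale degree 1 and the mode makes that degree carry a minor triad, the tonic is A and the mode is minor.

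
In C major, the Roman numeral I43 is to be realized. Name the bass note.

I in C major has root C; the chord is C-E-G-B.
The figure 43 means second inversion — the fifth is in the bass.

G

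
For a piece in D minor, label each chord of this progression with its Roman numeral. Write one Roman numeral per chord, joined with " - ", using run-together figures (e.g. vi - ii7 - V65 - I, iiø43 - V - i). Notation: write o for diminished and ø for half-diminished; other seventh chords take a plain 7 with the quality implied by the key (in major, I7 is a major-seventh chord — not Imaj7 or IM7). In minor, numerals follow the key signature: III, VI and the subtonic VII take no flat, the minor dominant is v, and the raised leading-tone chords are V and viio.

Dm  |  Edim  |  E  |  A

i - iio - V/V - V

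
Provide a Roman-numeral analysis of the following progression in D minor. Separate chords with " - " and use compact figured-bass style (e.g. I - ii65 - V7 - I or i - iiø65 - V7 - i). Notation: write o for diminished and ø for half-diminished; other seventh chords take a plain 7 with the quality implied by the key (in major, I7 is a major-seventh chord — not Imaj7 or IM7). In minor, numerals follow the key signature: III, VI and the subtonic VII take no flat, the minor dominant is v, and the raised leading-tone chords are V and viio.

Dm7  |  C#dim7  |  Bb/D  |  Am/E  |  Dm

i7 - viio7 - VI6 - v64 - i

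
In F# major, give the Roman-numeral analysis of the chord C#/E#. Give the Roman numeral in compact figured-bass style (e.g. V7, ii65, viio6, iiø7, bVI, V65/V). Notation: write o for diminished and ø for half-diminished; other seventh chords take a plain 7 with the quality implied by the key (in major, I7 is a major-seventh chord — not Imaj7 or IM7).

V6

Stacked in thirds the chord is C#-E#-G#: a major triad on C#.
In F# major, C# is the dominant; the diatonic major triad there is V.
With E# in the bass the chord is in first inversion, so the figured bass is 6.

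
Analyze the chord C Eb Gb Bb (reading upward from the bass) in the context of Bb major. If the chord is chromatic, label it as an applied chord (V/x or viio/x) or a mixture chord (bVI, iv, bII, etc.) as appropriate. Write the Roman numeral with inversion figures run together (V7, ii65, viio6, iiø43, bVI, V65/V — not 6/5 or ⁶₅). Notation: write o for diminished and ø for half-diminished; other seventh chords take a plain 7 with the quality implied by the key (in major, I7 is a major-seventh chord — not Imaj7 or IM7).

iiø7

The pitches C-Eb-Gb-Bb form a half-diminished seventh chord rooted on C.
C is the second degree of Bb major. This is the half-diminished supertonic seventh, borrowed from the parallel minor.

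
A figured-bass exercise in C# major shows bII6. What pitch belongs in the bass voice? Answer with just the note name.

F#

bII in C# major has root D; the chord is D-F#-A.
The figure 6 means first inversion — the third is in the bass.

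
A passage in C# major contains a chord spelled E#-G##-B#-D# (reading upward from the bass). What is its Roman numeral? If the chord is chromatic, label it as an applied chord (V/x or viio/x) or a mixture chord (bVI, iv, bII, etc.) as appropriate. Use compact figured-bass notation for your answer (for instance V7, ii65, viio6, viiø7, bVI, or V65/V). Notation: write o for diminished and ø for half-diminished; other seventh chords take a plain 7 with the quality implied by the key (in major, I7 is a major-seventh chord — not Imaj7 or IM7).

Stacked in thirds the chord is E#-G##-B#-D#: a dominant seventh chord on E#.
E# is not a diatonic chord root with this quality in C# major, but it lies a perfect fifth above A# (vi), so the chord functions as an applied dominant of vi.

V7/vi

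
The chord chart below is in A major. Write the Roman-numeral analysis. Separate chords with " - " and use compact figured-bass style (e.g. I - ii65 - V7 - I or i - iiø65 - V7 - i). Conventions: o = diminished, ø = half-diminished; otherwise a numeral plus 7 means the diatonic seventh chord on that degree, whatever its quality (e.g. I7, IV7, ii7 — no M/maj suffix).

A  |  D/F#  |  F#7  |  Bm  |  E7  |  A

A has root A, degree 1 in A major, so I.
D/F#: root D is the subdominant; major triad there is IV6.
F#7 is the secondary dominant of ii (dominant seventh chord on F#): V7/ii.
Bm: minor triad on B = scale degree 2 → ii.
E7: dominant seventh chord on E = scale degree 5 → V7.
A: root A is the tonic; major triad there is I.

I - IV6 - V7/ii - ii - V7 - I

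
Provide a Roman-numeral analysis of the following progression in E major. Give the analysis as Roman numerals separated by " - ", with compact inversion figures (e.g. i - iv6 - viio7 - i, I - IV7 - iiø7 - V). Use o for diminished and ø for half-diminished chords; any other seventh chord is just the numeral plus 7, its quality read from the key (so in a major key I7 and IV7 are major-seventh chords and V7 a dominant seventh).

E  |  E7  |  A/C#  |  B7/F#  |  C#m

I - V7/IV - IV6 - V43 - vi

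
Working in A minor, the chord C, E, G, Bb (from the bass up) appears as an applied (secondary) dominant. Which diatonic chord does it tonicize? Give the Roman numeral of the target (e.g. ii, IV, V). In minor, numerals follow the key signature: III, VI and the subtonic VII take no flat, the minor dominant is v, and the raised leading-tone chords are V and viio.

The chord is a dominant seventh chord on C.
A dominant resolves down a perfect fifth: C → F. In A minor, F is scale degree 6, i.e. VI.

VI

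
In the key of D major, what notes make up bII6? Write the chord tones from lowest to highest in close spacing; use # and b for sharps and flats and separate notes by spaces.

bII6 is the Neapolitan sixth — a major triad on the lowered second degree, here in its customary first inversion. In D major that root is Eb.
So the chord is Eb-G-Bb.
With the 6 figure the chord is in first inversion; from the bass G upward in close position it reads G-Bb-Eb.

G Bb Eb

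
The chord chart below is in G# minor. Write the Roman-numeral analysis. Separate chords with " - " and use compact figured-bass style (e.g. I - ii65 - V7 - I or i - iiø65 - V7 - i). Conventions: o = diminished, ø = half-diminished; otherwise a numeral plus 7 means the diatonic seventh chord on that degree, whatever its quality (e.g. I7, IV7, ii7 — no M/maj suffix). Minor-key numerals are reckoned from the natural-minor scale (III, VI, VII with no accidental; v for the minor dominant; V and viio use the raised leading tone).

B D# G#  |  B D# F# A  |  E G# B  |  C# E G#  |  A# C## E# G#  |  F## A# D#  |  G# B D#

i6 - V7/VI - VI - iv - V7/V - V6 - i

B-D#-G#: minor triad on G# = scale degree 1 → i6.
B-D#-F#-A is the secondary dominant of VI (dominant seventh chord on B): V7/VI.
E-G#-B: root E is the submediant; major triad there is VI.
C#-E-G# has root C#, degree 4 in G# minor, so iv.
A#-C##-E#-G#: chromatic; A# is V of V, so V7/V.
F##-A#-D# has root D#, degree 5 in G# minor, so V6.
G#-B-D#: root G# is the tonic; minor triad there is i.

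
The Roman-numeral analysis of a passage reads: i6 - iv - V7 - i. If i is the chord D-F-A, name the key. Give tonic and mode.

D minor

The anchor chord is a minor triad on D, labeled i.
If D is scale degree 1 and the mode makes that degree carry a minor triad, the tonic is D and the mode is minor.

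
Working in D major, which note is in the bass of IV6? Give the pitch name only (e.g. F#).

B

IV in D major has root G; the chord is G-B-D.
The figure 6 means first inversion — the third is in the bass.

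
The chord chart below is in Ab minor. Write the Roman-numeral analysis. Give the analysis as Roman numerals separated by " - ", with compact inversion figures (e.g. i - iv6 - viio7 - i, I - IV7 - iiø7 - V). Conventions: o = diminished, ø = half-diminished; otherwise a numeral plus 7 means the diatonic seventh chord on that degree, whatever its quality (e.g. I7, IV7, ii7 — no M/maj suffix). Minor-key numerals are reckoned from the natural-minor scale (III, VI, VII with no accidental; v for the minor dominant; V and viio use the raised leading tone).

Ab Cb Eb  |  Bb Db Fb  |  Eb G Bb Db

i - iio - V7

Ab-Cb-Eb: root Ab is the tonic; minor triad there is i.
Bb-Db-Fb has root Bb, degree 2 in Ab minor, so iio.
Eb-G-Bb-Db has root Eb, degree 5 in Ab minor, so V7.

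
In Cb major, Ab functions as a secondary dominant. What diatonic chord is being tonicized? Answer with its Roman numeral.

ii

The chord is a major triad on Ab.
A dominant resolves down a perfect fifth: Ab → Db. In Cb major, Db is scale degree 2, i.e. ii.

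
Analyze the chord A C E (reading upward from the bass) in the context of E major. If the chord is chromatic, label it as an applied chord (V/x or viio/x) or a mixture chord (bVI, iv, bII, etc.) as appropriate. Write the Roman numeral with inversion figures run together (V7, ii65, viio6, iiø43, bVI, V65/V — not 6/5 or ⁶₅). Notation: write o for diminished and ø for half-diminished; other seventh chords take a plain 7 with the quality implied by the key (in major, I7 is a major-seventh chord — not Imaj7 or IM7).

The pitches A-C-E form a minor triad rooted on A.
A is the fourth degree of E major. This is the minor subdominant, borrowed from the parallel minor.

iv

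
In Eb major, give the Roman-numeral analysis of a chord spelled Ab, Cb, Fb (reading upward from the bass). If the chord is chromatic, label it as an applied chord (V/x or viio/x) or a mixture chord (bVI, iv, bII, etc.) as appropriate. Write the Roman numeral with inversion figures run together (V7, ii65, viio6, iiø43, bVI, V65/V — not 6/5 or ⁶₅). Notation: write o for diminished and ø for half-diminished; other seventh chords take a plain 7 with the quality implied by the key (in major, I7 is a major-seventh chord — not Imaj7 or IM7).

bII6

Stacked in thirds the chord is Fb-Ab-Cb: a major triad on Fb.
Fb is the lowered second degree of Eb major (diatonic 2 would be F). This is the Neapolitan sixth — a major triad on the lowered second degree, here in its customary first inversion.
With Ab in the bass the chord is in first inversion, so the figured bass is 6.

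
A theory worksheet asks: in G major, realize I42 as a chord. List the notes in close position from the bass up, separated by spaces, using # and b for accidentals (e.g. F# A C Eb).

The numeral's case and figure indicate a major seventh chord. In G major its root, the tonic, is G.
That chord is spelled G-B-D-F#.
The figured bass 42 indicates third inversion, placing the seventh (F#) in the bass: F#-G-B-D.

F# G B D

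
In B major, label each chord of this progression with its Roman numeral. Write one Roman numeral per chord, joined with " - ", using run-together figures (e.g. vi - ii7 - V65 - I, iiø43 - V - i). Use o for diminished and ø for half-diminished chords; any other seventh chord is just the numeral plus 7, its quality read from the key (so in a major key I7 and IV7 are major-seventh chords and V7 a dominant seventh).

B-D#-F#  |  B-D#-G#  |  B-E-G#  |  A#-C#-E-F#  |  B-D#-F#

B-D#-F# has root B, degree 1 in B major, so I.
B-D#-G#: root G# is the submediant; minor triad there is vi6.
B-E-G# has root E, degree 4 in B major, so IV64.
A#-C#-E-F#: root F# is the dominant; dominant seventh chord there is V65.
B-D#-F# has root B, degree 1 in B major, so I.

I - vi6 - IV64 - V65 - I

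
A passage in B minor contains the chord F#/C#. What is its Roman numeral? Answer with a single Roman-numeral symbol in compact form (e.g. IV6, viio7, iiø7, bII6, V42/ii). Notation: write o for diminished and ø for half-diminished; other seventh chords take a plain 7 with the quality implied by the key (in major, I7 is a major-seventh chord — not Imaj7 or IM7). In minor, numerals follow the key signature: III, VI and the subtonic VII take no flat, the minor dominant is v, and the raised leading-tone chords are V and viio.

V64

Stacked in thirds the chord is F#-A#-C#: a major triad on F#.
In B minor, F# is the dominant; the diatonic major triad there is V.
With C# in the bass the chord is in second inversion, so the figured bass is 64.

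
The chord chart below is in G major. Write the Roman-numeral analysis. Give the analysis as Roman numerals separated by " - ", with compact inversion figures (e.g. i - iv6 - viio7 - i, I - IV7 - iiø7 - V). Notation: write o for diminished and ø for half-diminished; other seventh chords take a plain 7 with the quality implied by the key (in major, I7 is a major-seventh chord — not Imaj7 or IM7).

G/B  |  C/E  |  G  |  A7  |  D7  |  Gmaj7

I6 - IV6 - I - V7/V - V7 - I7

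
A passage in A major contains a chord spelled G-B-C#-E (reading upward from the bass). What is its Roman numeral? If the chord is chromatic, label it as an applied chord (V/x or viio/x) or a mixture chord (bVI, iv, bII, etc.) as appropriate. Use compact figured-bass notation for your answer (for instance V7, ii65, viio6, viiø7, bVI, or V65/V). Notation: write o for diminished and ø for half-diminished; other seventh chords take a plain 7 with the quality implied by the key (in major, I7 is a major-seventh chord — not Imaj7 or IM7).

The pitches C#-E-G-B form a half-diminished seventh chord rooted on C#.
C# sits a half step below D (IV in A major); a diminished chord there is the applied leading-tone chord of IV.
With G in the bass the chord is in second inversion, so the figured bass is 43.

viiø43/IV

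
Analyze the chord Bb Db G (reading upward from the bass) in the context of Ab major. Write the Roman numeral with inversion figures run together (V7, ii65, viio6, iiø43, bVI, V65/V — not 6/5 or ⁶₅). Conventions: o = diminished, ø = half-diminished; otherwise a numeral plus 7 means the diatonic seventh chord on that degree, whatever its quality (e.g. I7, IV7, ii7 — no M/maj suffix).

viio6

The pitches G-Bb-Db form a diminished triad rooted on G.
In Ab major, G is the leading tone; the diatonic diminished triad there is viio.
With Bb in the bass the chord is in first inversion, so the figured bass is 6.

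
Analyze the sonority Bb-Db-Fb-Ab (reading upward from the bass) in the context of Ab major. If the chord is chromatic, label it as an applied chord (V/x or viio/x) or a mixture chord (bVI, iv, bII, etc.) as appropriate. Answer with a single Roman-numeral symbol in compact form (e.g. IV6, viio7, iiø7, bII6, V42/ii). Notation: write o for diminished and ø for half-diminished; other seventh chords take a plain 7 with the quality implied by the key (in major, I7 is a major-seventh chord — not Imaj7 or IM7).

iiø7

The pitches Bb-Db-Fb-Ab form a half-diminished seventh chord rooted on Bb.
Bb is the second degree of Ab major. This is the half-diminished supertonic seventh, borrowed from the parallel minor.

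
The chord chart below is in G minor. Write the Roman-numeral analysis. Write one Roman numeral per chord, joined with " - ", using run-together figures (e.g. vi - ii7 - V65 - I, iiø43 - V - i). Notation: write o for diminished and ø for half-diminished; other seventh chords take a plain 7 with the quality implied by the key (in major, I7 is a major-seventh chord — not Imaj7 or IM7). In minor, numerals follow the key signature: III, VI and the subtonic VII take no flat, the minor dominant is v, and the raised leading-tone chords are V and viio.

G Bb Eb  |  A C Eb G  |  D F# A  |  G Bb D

VI6 - iiø7 - V - i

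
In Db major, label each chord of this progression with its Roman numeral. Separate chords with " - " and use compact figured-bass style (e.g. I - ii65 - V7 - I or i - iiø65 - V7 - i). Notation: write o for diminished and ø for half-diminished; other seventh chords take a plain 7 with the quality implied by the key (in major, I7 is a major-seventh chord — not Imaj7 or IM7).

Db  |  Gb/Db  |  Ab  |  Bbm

I - IV64 - V - vi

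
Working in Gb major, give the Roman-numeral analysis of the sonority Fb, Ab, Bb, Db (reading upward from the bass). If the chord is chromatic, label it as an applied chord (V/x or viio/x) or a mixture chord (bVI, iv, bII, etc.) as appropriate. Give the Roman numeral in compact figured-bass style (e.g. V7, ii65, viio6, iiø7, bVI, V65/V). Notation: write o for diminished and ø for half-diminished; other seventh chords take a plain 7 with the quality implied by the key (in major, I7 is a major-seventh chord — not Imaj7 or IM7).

viiø43/IV

The pitches Bb-Db-Fb-Ab form a half-diminished seventh chord rooted on Bb.
Bb sits a half step below Cb (IV in Gb major); a diminished chord there is the applied leading-tone chord of IV.
With Fb in the bass the chord is in second inversion, so the figured bass is 43.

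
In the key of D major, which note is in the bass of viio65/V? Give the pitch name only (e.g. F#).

B

The applied chord viio65/V is rooted on G#: G#-B-D-F.
The figure 65 means first inversion — the third is in the bass.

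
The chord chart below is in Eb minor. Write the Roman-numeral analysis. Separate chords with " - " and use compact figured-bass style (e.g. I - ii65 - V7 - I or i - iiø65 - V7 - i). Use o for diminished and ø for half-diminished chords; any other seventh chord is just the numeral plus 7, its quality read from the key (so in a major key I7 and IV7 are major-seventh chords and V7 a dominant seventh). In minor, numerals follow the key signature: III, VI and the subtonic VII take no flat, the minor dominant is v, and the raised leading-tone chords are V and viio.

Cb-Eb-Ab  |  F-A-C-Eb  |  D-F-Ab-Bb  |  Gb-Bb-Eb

iv6 - V7/V - V65 - i6

Cb-Eb-Ab: minor triad on Ab = scale degree 4 → iv6.
F-A-C-Eb: a dominant seventh chord on F, the applied dominant of V → V7/V.
D-F-Ab-Bb has root Bb, degree 5 in Eb minor, so V65.
Gb-Bb-Eb: root Eb is the tonic; minor triad there is i6.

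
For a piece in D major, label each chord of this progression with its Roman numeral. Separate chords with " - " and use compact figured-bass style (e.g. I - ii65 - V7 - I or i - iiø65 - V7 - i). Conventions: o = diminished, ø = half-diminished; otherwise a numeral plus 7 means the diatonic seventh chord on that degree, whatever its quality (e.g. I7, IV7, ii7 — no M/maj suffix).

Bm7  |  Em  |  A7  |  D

Bm7: root B is the submediant; minor seventh chord there is vi7.
Em has root E, degree 2 in D major, so ii.
A7 has root A, degree 5 in D major, so V7.
D has root D, degree 1 in D major, so I.

vi7 - ii - V7 - I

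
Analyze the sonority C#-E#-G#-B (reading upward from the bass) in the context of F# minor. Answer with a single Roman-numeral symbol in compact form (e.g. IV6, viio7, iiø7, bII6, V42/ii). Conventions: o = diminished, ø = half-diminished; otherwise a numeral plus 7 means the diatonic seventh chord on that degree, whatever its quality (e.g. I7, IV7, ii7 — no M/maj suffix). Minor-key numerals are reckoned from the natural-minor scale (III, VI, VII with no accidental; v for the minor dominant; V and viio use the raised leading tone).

V7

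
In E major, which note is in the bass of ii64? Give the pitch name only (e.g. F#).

ii in E major has root F#; the chord is F#-A-C#.
The figure 64 means second inversion — the fifth is in the bass.

C#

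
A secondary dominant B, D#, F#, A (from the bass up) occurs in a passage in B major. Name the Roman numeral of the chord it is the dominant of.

IV

The chord is a dominant seventh chord on B.
A dominant resolves down a perfect fifth: B → E. In B major, E is scale degree 4, i.e. IV.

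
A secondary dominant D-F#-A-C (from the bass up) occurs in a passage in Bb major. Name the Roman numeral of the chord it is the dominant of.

The chord is a dominant seventh chord on D.
A dominant resolves down a perfect fifth: D → G. In Bb major, G is scale degree 6, i.e. vi.

vi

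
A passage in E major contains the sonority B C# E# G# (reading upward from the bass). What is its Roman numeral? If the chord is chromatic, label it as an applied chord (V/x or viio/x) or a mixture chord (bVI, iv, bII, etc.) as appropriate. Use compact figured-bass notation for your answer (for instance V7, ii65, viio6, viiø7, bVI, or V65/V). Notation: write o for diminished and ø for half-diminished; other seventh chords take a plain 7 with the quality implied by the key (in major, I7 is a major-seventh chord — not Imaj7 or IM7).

V42/ii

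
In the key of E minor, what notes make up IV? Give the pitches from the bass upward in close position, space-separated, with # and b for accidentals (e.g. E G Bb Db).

A C# E

Scale degree 4 in E minor is A; here the chord built on it is altered to a major triad. IV is the major subdominant, borrowed from the parallel major.
So the chord is A-C#-E, a major triad.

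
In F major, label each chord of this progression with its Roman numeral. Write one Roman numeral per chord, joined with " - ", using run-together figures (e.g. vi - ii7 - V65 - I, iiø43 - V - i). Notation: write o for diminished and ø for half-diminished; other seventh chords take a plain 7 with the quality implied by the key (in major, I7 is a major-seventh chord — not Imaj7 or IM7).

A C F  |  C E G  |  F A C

I6 - V - I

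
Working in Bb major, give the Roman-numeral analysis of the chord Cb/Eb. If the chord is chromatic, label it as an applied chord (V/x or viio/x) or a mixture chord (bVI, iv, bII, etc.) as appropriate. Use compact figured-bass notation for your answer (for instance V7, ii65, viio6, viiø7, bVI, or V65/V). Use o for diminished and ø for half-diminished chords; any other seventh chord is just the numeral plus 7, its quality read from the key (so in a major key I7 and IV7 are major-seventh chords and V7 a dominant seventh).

The pitches Cb-Eb-Gb form a major triad rooted on Cb.
Cb is the lowered second degree of Bb major (diatonic 2 would be C). This is the Neapolitan sixth — a major triad on the lowered second degree, here in its customary first inversion.
With Eb in the bass the chord is in first inversion, so the figured bass is 6.

bII6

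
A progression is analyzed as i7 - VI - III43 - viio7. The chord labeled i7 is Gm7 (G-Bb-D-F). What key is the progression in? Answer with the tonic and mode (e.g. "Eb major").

i7 is given as G-Bb-D-F — a minor seventh chord with root G.
If G is scale degree 1 and the mode makes that degree carry a minor seventh chord, the tonic is G and the mode is minor.

G minor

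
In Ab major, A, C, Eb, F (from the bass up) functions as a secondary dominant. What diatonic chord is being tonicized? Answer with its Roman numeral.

ii

The chord is a dominant seventh chord on F.
A dominant resolves down a perfect fifth: F → Bb. In Ab major, Bb is scale degree 2, i.e. ii.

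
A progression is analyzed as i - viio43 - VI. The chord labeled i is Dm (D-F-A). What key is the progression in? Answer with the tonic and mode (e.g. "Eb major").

The anchor chord is a minor triad on D, labeled i.
If D is scale degree 1 and the mode makes that degree carry a minor triad, the tonic is D and the mode is minor.

D minor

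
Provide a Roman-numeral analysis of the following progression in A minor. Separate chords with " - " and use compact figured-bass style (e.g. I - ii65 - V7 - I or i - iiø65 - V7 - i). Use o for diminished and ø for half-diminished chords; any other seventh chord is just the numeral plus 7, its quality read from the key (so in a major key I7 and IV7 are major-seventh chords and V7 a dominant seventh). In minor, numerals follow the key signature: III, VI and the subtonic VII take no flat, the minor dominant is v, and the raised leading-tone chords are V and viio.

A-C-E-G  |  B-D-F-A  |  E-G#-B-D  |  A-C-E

i7 - iiø7 - V7 - i

A-C-E-G: root A is the tonic; minor seventh chord there is i7.
B-D-F-A: root B is the supertonic; half-diminished seventh chord there is iiø7.
E-G#-B-D: root E is the dominant; dominant seventh chord there is V7.
A-C-E: root A is the tonic; minor triad there is i.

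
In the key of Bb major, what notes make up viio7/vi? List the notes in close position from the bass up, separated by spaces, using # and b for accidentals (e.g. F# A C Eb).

The slash marks an applied leading-tone chord: viio of vi. In Bb major, vi is G, so the leading tone to it is F#, a half step below.
Building a fully diminished seventh chord on F# gives F#-A-C-Eb.

F# A C Eb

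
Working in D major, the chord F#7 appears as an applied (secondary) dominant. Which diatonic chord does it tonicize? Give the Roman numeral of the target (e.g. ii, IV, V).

The chord is a dominant seventh chord on F#.
A dominant resolves down a perfect fifth: F# → B. In D major, B is scale degree 6, i.e. vi.

vi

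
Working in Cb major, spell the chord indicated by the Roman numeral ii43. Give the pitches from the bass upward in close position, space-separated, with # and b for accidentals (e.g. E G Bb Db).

The numeral's case and figure indicate a minor seventh chord. In Cb major its root, scale degree 2, is Db.
That chord is spelled Db-Fb-Ab-Cb.
With the 43 figure the chord is in second inversion; from the bass Ab upward in close position it reads Ab-Cb-Db-Fb.

Ab Cb Db Fb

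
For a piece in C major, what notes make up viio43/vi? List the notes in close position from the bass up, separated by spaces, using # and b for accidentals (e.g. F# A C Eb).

viio43/vi is a secondary leading-tone chord. The target vi is A in C major; the applied chord is rooted a semitone below, on G#.
Building a fully diminished seventh chord on G# gives G#-B-D-F.
With the 43 figure the chord is in second inversion; from the bass D upward in close position it reads D-F-G#-B.

D F G# B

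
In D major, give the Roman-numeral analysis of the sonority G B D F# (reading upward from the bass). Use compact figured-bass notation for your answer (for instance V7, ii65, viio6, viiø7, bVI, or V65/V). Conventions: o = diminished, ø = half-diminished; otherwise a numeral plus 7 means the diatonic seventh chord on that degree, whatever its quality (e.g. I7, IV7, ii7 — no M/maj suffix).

IV7

The pitches G-B-D-F# form a major seventh chord rooted on G.
G is scale degree 4 in D major, and a major seventh chord on that degree is written IV7.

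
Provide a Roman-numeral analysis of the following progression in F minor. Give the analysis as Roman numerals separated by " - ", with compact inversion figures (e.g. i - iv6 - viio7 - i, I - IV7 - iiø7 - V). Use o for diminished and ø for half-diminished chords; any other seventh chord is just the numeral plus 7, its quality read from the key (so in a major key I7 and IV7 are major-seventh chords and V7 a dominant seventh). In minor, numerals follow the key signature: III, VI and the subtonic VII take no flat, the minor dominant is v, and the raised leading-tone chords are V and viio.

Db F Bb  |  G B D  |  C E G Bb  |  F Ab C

iv6 - V/V - V7 - i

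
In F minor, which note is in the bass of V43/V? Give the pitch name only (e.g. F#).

D

The applied chord V43/V is rooted on G: G-B-D-F.
The figure 43 means second inversion — the fifth is in the bass.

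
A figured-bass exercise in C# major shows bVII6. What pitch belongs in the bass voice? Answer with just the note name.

bVII in C# major has root B; the chord is B-D#-F#.
The figure 6 means first inversion — the third is in the bass.

D#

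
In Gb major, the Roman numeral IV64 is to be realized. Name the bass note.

IV in Gb major has root Cb; the chord is Cb-Eb-Gb.
The figure 64 means second inversion — the fifth is in the bass.

Gb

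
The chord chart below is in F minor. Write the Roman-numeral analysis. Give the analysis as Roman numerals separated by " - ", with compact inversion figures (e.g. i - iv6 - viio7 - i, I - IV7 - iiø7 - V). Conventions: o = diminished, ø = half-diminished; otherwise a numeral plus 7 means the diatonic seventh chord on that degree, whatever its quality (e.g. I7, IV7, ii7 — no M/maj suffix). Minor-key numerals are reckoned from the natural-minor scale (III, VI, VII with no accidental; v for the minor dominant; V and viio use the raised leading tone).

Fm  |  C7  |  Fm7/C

i - V7 - i43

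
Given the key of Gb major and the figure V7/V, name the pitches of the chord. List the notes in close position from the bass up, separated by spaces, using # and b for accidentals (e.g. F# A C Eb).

Ab C Eb Gb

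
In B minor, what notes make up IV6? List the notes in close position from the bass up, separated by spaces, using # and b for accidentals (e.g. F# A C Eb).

G# B E

IV6 is the major subdominant, borrowed from the parallel major. In B minor that root is E.
So the chord is E-G#-B, a major triad.
The figured bass 6 indicates first inversion, placing the third (G#) in the bass: G#-B-E.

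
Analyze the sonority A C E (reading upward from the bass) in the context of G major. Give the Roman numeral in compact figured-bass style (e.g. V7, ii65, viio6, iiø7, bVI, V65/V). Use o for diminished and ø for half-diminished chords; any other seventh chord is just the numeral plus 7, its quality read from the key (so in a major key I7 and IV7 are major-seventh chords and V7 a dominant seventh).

ii

The pitches A-C-E form a minor triad rooted on A.
A is scale degree 2 in G major, and a minor triad on that degree is written ii.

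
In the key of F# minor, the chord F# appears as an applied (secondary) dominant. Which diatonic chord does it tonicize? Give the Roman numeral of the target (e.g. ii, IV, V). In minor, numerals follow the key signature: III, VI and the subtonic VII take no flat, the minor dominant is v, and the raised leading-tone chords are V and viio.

The chord is a major triad on F#.
A dominant resolves down a perfect fifth: F# → B. In F# minor, B is scale degree 4, i.e. iv.

iv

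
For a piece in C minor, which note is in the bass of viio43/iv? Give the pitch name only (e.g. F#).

The applied chord viio43/iv is rooted on E: E-G-Bb-Db.
The figure 43 means second inversion — the fifth is in the bass.

Bb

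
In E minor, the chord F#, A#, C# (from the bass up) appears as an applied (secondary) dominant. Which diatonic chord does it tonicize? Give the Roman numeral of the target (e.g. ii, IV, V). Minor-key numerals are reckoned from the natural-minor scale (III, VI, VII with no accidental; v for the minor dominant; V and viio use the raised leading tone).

The chord is a major triad on F#.
A dominant resolves down a perfect fifth: F# → B. In E minor, B is scale degree 5, i.e. V.

V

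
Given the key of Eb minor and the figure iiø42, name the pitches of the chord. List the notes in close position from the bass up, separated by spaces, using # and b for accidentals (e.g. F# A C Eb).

In Eb minor, scale degree 2 is F, and the diatonic chord built there is a half-diminished seventh chord.
That chord is spelled F-Ab-Cb-Eb.
The figured bass 42 indicates third inversion, placing the seventh (Eb) in the bass: Eb-F-Ab-Cb.

Eb F Ab Cb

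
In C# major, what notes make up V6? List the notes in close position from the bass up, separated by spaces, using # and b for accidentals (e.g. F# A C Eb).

B# D# G#

In C# major, the fifth degree is G#, and the diatonic chord built there is a major triad.
Stacking thirds from G# gives G#-B#-D#.
With the 6 figure the chord is in first inversion; from the bass B# upward in close position it reads B#-D#-G#.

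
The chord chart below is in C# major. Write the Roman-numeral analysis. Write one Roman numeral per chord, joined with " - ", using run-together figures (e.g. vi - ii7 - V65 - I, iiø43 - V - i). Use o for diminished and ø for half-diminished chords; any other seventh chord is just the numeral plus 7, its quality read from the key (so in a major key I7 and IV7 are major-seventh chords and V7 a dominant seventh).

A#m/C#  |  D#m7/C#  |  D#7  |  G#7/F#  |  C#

A#m/C#: minor triad on A# = scale degree 6 → vi6.
D#m7/C#: root D# is the supertonic; minor seventh chord there is ii42.
D#7 is the secondary dominant of V (dominant seventh chord on D#): V7/V.
G#7/F#: dominant seventh chord on G# = scale degree 5 → V42.
C#: root C# is the tonic; major triad there is I.

vi6 - ii42 - V7/V - V42 - I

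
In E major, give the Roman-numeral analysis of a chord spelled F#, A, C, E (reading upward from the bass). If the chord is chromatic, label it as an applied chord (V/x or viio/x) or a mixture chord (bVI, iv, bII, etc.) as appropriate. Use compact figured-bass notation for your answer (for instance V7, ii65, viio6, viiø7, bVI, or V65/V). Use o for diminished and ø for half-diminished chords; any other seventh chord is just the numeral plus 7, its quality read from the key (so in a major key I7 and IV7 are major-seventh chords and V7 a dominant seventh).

iiø7

Stacked in thirds the chord is F#-A-C-E: a half-diminished seventh chord on F#.
F# is the second degree of E major. This is the half-diminished supertonic seventh, borrowed from the parallel minor.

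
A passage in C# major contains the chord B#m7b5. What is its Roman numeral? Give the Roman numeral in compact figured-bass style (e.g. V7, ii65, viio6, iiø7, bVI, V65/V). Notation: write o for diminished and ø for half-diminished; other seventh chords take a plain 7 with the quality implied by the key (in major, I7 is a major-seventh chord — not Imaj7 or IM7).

viiø7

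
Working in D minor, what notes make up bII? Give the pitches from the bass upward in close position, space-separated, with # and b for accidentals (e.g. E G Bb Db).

Scale degree 2 in D minor is E; lowering it a half step gives Eb. bII is the Neapolitan chord — a major triad on the lowered second degree.
So the chord is Eb-G-Bb.

Eb G Bb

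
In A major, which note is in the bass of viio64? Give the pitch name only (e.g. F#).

viio in A major has root G#; the chord is G#-B-D.
The figure 64 means second inversion — the fifth is in the bass.

D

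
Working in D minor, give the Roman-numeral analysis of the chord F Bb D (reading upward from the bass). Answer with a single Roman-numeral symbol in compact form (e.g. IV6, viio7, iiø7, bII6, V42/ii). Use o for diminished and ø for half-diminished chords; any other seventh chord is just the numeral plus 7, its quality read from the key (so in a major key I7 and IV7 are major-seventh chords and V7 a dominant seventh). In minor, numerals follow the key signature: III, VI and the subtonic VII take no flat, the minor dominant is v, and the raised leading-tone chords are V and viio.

VI64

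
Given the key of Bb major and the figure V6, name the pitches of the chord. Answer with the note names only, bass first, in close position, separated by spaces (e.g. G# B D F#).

A C F

The numeral's case and figure indicate a major triad. In Bb major its root, the dominant, is F.
That chord is spelled F-A-C.
The figured bass 6 indicates first inversion, placing the third (A) in the bass: A-C-F.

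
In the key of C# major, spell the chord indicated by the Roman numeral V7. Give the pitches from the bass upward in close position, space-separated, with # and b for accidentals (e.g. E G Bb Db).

G# B# D# F#

In C# major, the dominant is G#, and the diatonic chord built there is a dominant seventh chord.
That chord is spelled G#-B#-D#-F#.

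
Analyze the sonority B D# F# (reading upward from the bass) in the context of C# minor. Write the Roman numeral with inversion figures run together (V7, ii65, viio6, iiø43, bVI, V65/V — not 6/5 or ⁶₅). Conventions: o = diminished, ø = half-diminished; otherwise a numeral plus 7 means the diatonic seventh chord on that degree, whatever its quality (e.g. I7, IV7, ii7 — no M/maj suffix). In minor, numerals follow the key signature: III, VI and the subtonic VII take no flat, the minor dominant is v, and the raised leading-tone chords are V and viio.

VII

Stacked in thirds the chord is B-D#-F#: a major triad on B.
In C# minor, B is the subtonic; the diatonic major triad there is VII.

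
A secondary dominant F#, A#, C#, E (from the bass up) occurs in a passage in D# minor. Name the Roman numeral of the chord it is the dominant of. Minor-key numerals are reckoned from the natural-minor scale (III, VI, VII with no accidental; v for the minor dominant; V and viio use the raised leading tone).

VI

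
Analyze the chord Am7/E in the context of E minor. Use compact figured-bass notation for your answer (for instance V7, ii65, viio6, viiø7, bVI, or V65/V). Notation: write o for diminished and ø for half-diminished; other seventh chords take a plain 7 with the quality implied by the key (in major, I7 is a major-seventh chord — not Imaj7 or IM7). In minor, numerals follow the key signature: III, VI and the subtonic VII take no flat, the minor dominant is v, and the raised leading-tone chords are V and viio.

The pitches A-C-E-G form a minor seventh chord rooted on A.
A is scale degree 4 in E minor, and a minor seventh chord on that degree is written iv7.
With E in the bass the chord is in second inversion, so the figured bass is 43.

iv43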